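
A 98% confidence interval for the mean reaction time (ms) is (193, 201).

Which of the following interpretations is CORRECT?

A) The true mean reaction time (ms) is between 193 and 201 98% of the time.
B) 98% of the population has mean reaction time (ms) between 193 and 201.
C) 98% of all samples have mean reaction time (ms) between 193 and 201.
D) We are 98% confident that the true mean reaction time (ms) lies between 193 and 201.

A confidence interval represents our confidence in the procedure, not a probability statement about the parameter.

Key concept: If we repeated this sampling process many times and computed a 98% CI each time, about 98% of those intervals would contain the true population parameter.

For this specific interval (193, 201):
- Midpoint (point estimate): 197
- Margin of error: 4

The correct interpretation is the one stating confidence that the true parameter lies in the interval — option D.

D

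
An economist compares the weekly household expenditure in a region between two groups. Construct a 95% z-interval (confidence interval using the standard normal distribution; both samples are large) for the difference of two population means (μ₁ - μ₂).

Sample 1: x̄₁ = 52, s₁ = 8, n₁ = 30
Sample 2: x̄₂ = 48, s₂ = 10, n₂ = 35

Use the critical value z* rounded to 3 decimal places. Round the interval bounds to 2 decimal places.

Both samples are large (n₁ = 30 ≥ 30, n₂ = 35 ≥ 30), so a z-interval for the difference of means applies.

Point estimate: x̄₁ - x̄₂ = 52 - 48 = 4

Standard error: SE = √(s₁²/n₁ + s₂²/n₂)
= √(8²/30 + 10²/35)
= √(2.133333 + 2.857143)
= 2.233937

For 95% confidence, z* = 1.96 (from standard normal table)
Margin of error: E = z* × SE = 1.96 × 2.233937 = 4.3785

Z-interval: (x̄₁ - x̄₂) ± E = 4 ± 4.3785 = (-0.3785, 8.3785)

Rounded to 2 decimal places:

(-0.38, 8.38)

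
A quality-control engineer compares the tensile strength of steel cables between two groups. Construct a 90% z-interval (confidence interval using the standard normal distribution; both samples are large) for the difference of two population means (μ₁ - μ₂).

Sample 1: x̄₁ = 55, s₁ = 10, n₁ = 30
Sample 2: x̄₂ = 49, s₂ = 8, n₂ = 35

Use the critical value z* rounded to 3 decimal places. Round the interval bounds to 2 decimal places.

Both samples are large (n₁ = 30 ≥ 30, n₂ = 35 ≥ 30), so a z-interval for the difference of means applies.

Point estimate: x̄₁ - x̄₂ = 55 - 49 = 6

Standard error: SE = √(s₁²/n₁ + s₂²/n₂)
= √(10²/30 + 8²/35)
= √(3.333333 + 1.828571)
= 2.271983

For 90% confidence, z* = 1.645 (from standard normal table)
Margin of error: E = z* × SE = 1.645 × 2.271983 = 3.7374

Z-interval: (x̄₁ - x̄₂) ± E = 6 ± 3.7374 = (2.2626, 9.7374)

Rounded to 2 decimal places:

(2.26, 9.74)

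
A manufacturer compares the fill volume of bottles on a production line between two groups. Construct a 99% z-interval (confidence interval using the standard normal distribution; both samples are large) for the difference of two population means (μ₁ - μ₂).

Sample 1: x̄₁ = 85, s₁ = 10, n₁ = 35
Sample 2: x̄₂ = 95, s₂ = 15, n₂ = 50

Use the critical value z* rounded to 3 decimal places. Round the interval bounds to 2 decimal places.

Both samples are large (n₁ = 35 ≥ 30, n₂ = 50 ≥ 30), so a z-interval for the difference of means applies.

Point estimate: x̄₁ - x̄₂ = 85 - 95 = -10

Standard error: SE = √(s₁²/n₁ + s₂²/n₂)
= √(10²/35 + 15²/50)
= √(2.857143 + 4.500000)
= 2.712405

For 99% confidence, z* = 2.576 (from standard normal table)
Margin of error: E = z* × SE = 2.576 × 2.712405 = 6.9872

Z-interval: (x̄₁ - x̄₂) ± E = -10 ± 6.9872 = (-16.9872, -3.0128)

Rounded to 2 decimal places:

(-16.99, -3.01)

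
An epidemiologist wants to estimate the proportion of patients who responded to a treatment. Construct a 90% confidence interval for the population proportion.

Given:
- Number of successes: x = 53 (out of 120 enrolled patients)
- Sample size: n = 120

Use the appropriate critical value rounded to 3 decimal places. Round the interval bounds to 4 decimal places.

Sample proportion: p̂ = 53/120 = 0.441667

Check conditions for normal approximation:
  np̂ = 53 ≥ 10 ✓
  n(1-p̂) = 67 ≥ 10 ✓

The sample is large enough, so use a z-interval (normal approximation) for the proportion.

For 90% confidence, z* = 1.645 (from standard normal table)

Standard error: SE = √(p̂(1-p̂)/n) = √(0.441667×0.558333/120) = 0.04533185

Margin of error: E = z* × SE = 1.645 × 0.04533185 = 0.074571

Z-interval: p̂ ± E = 0.441667 ± 0.074571 = (0.367096, 0.516238)

Rounded to 4 decimal places:

(0.3671, 0.5162)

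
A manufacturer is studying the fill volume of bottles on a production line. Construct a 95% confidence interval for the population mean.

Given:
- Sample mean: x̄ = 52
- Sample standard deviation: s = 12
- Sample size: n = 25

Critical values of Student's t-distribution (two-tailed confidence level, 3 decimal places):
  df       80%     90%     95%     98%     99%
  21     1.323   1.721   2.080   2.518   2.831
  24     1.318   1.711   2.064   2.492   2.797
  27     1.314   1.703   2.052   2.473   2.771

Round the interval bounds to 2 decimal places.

The population standard deviation σ is unknown (only the sample standard deviation s is given), so use a t-interval with df = n - 1 = 25 - 1 = 24.

For 95% confidence with df = 24, t* = 2.064 (from t-table)

Standard error: SE = s/√n = 12/√25 = 2.400000

Margin of error: E = t* × SE = 2.064 × 2.400000 = 4.9536

T-interval: x̄ ± E = 52 ± 4.9536 = (47.0464, 56.9536)

Rounded to 2 decimal places:

(47.05, 56.95)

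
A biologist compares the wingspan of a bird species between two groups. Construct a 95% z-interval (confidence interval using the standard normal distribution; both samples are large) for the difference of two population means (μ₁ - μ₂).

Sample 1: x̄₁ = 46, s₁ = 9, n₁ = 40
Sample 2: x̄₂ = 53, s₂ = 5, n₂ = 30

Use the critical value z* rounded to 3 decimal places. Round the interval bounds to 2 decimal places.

Both samples are large (n₁ = 40 ≥ 30, n₂ = 30 ≥ 30), so a z-interval for the difference of means applies.

Point estimate: x̄₁ - x̄₂ = 46 - 53 = -7

Standard error: SE = √(s₁²/n₁ + s₂²/n₂)
= √(9²/40 + 5²/30)
= √(2.025000 + 0.833333)
= 1.690661

For 95% confidence, z* = 1.96 (from standard normal table)
Margin of error: E = z* × SE = 1.96 × 1.690661 = 3.3137

Z-interval: (x̄₁ - x̄₂) ± E = -7 ± 3.3137 = (-10.3137, -3.6863)

Rounded to 2 decimal places:

(-10.31, -3.69)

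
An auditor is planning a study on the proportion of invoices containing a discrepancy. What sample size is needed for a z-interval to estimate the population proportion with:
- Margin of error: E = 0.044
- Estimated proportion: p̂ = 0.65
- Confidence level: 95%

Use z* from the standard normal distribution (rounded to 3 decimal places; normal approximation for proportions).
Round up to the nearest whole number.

Using z* for proportion z-interval (normal approximation).

For 95% confidence, z* = 1.96 (from standard normal table)

Sample size formula for proportion z-interval: n = z*²p̂(1-p̂)/E²

n = 1.96² × 0.65 × 0.35 / 0.044²
  = 3.8416 × 0.2275 / 0.001936
  = 451.4277

Round up to the nearest whole number: n = 452

452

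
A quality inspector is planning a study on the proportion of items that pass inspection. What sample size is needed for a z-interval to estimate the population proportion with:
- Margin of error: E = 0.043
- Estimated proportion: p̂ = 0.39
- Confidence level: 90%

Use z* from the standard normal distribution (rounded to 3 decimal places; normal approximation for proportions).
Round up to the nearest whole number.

Using z* for proportion z-interval (normal approximation).

For 90% confidence, z* = 1.645 (from standard normal table)

Sample size formula for proportion z-interval: n = z*²p̂(1-p̂)/E²

n = 1.645² × 0.39 × 0.61 / 0.043²
  = 2.706025 × 0.2379 / 0.001849
  = 348.1684

Round up to the nearest whole number: n = 349

349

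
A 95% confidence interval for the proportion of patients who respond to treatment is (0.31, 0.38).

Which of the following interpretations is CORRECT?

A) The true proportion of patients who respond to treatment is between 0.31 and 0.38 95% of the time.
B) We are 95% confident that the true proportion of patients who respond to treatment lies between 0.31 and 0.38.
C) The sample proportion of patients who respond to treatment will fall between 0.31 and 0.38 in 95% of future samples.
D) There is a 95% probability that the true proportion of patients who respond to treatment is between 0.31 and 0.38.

A confidence interval represents our confidence in the procedure, not a probability statement about the parameter.

Key concept: If we repeated this sampling process many times and computed a 95% CI each time, about 95% of those intervals would contain the true population parameter.

For this specific interval (0.31, 0.38):
- Midpoint (point estimate): 0.345
- Margin of error: 0.035

The correct interpretation is the one stating confidence that the true parameter lies in the interval — option B.

B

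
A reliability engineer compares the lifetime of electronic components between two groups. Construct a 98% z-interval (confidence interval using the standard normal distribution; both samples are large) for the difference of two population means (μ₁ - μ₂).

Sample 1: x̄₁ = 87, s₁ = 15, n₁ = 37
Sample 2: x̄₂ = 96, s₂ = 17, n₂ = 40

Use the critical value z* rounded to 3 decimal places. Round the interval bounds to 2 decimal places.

Both samples are large (n₁ = 37 ≥ 30, n₂ = 40 ≥ 30), so a z-interval for the difference of means applies.

Point estimate: x̄₁ - x̄₂ = 87 - 96 = -9

Standard error: SE = √(s₁²/n₁ + s₂²/n₂)
= √(15²/37 + 17²/40)
= √(6.081081 + 7.225000)
= 3.647750

For 98% confidence, z* = 2.326 (from standard normal table)
Margin of error: E = z* × SE = 2.326 × 3.647750 = 8.4847

Z-interval: (x̄₁ - x̄₂) ± E = -9 ± 8.4847 = (-17.4847, -0.5153)

Rounded to 2 decimal places:

(-17.48, -0.52)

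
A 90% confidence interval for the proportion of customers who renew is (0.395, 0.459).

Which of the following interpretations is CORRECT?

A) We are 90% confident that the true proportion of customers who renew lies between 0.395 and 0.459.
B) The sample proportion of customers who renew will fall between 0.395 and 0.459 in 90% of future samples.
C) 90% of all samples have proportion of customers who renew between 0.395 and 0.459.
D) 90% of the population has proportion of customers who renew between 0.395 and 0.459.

A confidence interval represents our confidence in the procedure, not a probability statement about the parameter.

Key concept: If we repeated this sampling process many times and computed a 90% CI each time, about 90% of those intervals would contain the true population parameter.

For this specific interval (0.395, 0.459):
- Midpoint (point estimate): 0.427
- Margin of error: 0.032

The correct interpretation is the one stating confidence that the true parameter lies in the interval — option A.

A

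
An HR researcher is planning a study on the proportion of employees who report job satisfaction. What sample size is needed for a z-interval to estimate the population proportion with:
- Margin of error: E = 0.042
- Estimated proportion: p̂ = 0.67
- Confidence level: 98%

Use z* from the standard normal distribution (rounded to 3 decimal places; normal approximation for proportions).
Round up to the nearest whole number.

Using z* for proportion z-interval (normal approximation).

For 98% confidence, z* = 2.326 (from standard normal table)

Sample size formula for proportion z-interval: n = z*²p̂(1-p̂)/E²

n = 2.326² × 0.67 × 0.33 / 0.042²
  = 5.410276 × 0.2211 / 0.001764
  = 678.1247

Round up to the nearest whole number: n = 679

679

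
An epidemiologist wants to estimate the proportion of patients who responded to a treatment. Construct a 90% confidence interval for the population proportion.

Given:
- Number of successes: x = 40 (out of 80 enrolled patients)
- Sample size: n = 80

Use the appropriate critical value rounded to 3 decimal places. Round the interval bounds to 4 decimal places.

Sample proportion: p̂ = 40/80 = 0.500000

Check conditions for normal approximation:
  np̂ = 40 ≥ 10 ✓
  n(1-p̂) = 40 ≥ 10 ✓

The sample is large enough, so use a z-interval (normal approximation) for the proportion.

For 90% confidence, z* = 1.645 (from standard normal table)

Standard error: SE = √(p̂(1-p̂)/n) = √(0.500000×0.500000/80) = 0.05590170

Margin of error: E = z* × SE = 1.645 × 0.05590170 = 0.091958

Z-interval: p̂ ± E = 0.500000 ± 0.091958 = (0.408042, 0.591958)

Rounded to 4 decimal places:

(0.4080, 0.5920)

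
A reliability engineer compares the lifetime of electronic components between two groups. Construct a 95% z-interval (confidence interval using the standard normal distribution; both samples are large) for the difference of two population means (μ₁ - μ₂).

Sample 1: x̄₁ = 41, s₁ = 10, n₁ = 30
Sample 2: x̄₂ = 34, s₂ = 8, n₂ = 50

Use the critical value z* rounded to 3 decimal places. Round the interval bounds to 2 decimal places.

Both samples are large (n₁ = 30 ≥ 30, n₂ = 50 ≥ 30), so a z-interval for the difference of means applies.

Point estimate: x̄₁ - x̄₂ = 41 - 34 = 7

Standard error: SE = √(s₁²/n₁ + s₂²/n₂)
= √(10²/30 + 8²/50)
= √(3.333333 + 1.280000)
= 2.147867

For 95% confidence, z* = 1.96 (from standard normal table)
Margin of error: E = z* × SE = 1.96 × 2.147867 = 4.2098

Z-interval: (x̄₁ - x̄₂) ± E = 7 ± 4.2098 = (2.7902, 11.2098)

Rounded to 2 decimal places:

(2.79, 11.21)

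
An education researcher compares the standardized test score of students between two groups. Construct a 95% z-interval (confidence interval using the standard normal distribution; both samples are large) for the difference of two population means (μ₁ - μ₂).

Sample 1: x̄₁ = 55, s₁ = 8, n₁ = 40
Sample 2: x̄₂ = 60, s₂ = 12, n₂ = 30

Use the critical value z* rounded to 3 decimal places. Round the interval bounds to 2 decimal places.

Both samples are large (n₁ = 40 ≥ 30, n₂ = 30 ≥ 30), so a z-interval for the difference of means applies.

Point estimate: x̄₁ - x̄₂ = 55 - 60 = -5

Standard error: SE = √(s₁²/n₁ + s₂²/n₂)
= √(8²/40 + 12²/30)
= √(1.600000 + 4.800000)
= 2.529822

For 95% confidence, z* = 1.96 (from standard normal table)
Margin of error: E = z* × SE = 1.96 × 2.529822 = 4.9585

Z-interval: (x̄₁ - x̄₂) ± E = -5 ± 4.9585 = (-9.9585, -0.0415)

Rounded to 2 decimal places:

(-9.96, -0.04)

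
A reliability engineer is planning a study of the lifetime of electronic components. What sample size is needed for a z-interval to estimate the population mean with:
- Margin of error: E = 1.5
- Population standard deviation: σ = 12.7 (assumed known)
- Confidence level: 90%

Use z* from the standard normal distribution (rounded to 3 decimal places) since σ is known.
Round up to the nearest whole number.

Using z* since population σ is known (z-interval formula).

For 90% confidence, z* = 1.645 (from standard normal table)

Sample size formula for z-interval: n = (z*σ/E)²

n = (1.645 × 12.7 / 1.5)²
  = (13.927667)²
  = 193.9799

Round up to the nearest whole number: n = 194

194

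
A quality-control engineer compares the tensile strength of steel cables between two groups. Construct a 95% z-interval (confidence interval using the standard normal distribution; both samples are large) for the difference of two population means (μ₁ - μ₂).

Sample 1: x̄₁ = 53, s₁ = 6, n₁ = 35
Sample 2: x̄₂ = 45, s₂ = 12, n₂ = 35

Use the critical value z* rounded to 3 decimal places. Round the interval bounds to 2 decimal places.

Both samples are large (n₁ = 35 ≥ 30, n₂ = 35 ≥ 30), so a z-interval for the difference of means applies.

Point estimate: x̄₁ - x̄₂ = 53 - 45 = 8

Standard error: SE = √(s₁²/n₁ + s₂²/n₂)
= √(6²/35 + 12²/35)
= √(1.028571 + 4.114286)
= 2.267787

For 95% confidence, z* = 1.96 (from standard normal table)
Margin of error: E = z* × SE = 1.96 × 2.267787 = 4.4449

Z-interval: (x̄₁ - x̄₂) ± E = 8 ± 4.4449 = (3.5551, 12.4449)

Rounded to 2 decimal places:

(3.56, 12.44)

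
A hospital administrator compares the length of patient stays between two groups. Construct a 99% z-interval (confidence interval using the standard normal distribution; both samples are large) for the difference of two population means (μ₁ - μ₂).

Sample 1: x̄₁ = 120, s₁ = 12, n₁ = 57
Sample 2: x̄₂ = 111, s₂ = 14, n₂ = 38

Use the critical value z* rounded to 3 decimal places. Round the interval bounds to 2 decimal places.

Both samples are large (n₁ = 57 ≥ 30, n₂ = 38 ≥ 30), so a z-interval for the difference of means applies.

Point estimate: x̄₁ - x̄₂ = 120 - 111 = 9

Standard error: SE = √(s₁²/n₁ + s₂²/n₂)
= √(12²/57 + 14²/38)
= √(2.526316 + 5.157895)
= 2.772041

For 99% confidence, z* = 2.576 (from standard normal table)
Margin of error: E = z* × SE = 2.576 × 2.772041 = 7.1408

Z-interval: (x̄₁ - x̄₂) ± E = 9 ± 7.1408 = (1.8592, 16.1408)

Rounded to 2 decimal places:

(1.86, 16.14)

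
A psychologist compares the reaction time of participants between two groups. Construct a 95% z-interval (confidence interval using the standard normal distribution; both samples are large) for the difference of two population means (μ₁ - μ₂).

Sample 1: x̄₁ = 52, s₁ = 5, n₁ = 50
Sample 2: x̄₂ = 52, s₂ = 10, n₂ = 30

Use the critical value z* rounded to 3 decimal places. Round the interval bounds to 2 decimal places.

Both samples are large (n₁ = 50 ≥ 30, n₂ = 30 ≥ 30), so a z-interval for the difference of means applies.

Point estimate: x̄₁ - x̄₂ = 52 - 52 = 0

Standard error: SE = √(s₁²/n₁ + s₂²/n₂)
= √(5²/50 + 10²/30)
= √(0.500000 + 3.333333)
= 1.957890

For 95% confidence, z* = 1.96 (from standard normal table)
Margin of error: E = z* × SE = 1.96 × 1.957890 = 3.8375

Z-interval: (x̄₁ - x̄₂) ± E = 0 ± 3.8375 = (-3.8375, 3.8375)

Rounded to 2 decimal places:

(-3.84, 3.84)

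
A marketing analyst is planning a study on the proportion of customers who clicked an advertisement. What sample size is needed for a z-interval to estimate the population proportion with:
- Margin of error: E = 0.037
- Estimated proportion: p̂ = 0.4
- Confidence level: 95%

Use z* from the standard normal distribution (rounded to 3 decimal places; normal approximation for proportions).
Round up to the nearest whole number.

Using z* for proportion z-interval (normal approximation).

For 95% confidence, z* = 1.96 (from standard normal table)

Sample size formula for proportion z-interval: n = z*²p̂(1-p̂)/E²

n = 1.96² × 0.4 × 0.6 / 0.037²
  = 3.8416 × 0.24 / 0.001369
  = 673.4726

Round up to the nearest whole number: n = 674

674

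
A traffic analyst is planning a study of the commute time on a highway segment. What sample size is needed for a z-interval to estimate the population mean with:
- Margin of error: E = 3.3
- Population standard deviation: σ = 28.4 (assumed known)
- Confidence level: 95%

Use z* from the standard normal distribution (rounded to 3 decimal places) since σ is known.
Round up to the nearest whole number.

Using z* since population σ is known (z-interval formula).

For 95% confidence, z* = 1.96 (from standard normal table)

Sample size formula for z-interval: n = (z*σ/E)²

n = (1.96 × 28.4 / 3.3)²
  = (16.867879)²
  = 284.5253

Round up to the nearest whole number: n = 285

285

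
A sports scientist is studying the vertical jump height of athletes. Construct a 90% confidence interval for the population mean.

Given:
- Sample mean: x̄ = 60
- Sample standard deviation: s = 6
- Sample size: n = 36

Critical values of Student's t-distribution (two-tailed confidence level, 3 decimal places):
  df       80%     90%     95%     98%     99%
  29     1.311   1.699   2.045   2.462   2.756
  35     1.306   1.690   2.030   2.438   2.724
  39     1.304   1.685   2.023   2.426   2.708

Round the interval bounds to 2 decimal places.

The population standard deviation σ is unknown (only the sample standard deviation s is given), so use a t-interval with df = n - 1 = 36 - 1 = 35.

For 90% confidence with df = 35, t* = 1.690 (from t-table)

Standard error: SE = s/√n = 6/√36 = 1.000000

Margin of error: E = t* × SE = 1.690 × 1.000000 = 1.6900

T-interval: x̄ ± E = 60 ± 1.6900 = (58.3100, 61.6900)

Rounded to 2 decimal places:

(58.31, 61.69)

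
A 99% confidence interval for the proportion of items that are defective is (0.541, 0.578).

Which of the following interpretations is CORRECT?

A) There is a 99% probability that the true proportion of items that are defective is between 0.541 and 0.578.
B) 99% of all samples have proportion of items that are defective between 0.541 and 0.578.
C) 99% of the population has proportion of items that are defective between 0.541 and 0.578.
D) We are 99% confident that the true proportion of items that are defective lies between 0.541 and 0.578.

A confidence interval represents our confidence in the procedure, not a probability statement about the parameter.

Key concept: If we repeated this sampling process many times and computed a 99% CI each time, about 99% of those intervals would contain the true population parameter.

For this specific interval (0.541, 0.578):
- Midpoint (point estimate): 0.5595
- Margin of error: 0.0185

The correct interpretation is the one stating confidence that the true parameter lies in the interval — option D.

D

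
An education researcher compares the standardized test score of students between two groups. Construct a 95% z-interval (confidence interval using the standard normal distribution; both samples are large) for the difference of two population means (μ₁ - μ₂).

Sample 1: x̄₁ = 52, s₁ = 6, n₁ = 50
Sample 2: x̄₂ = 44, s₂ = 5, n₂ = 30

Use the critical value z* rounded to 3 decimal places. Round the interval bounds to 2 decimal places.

Both samples are large (n₁ = 50 ≥ 30, n₂ = 30 ≥ 30), so a z-interval for the difference of means applies.

Point estimate: x̄₁ - x̄₂ = 52 - 44 = 8

Standard error: SE = √(s₁²/n₁ + s₂²/n₂)
= √(6²/50 + 5²/30)
= √(0.720000 + 0.833333)
= 1.246328

For 95% confidence, z* = 1.96 (from standard normal table)
Margin of error: E = z* × SE = 1.96 × 1.246328 = 2.4428

Z-interval: (x̄₁ - x̄₂) ± E = 8 ± 2.4428 = (5.5572, 10.4428)

Rounded to 2 decimal places:

(5.56, 10.44)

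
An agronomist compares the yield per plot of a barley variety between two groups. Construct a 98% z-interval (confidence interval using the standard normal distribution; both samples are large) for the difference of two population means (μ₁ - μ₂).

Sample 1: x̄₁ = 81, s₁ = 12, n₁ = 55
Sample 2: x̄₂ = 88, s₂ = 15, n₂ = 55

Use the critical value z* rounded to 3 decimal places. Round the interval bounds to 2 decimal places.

Both samples are large (n₁ = 55 ≥ 30, n₂ = 55 ≥ 30), so a z-interval for the difference of means applies.

Point estimate: x̄₁ - x̄₂ = 81 - 88 = -7

Standard error: SE = √(s₁²/n₁ + s₂²/n₂)
= √(12²/55 + 15²/55)
= √(2.618182 + 4.090909)
= 2.590191

For 98% confidence, z* = 2.326 (from standard normal table)
Margin of error: E = z* × SE = 2.326 × 2.590191 = 6.0248

Z-interval: (x̄₁ - x̄₂) ± E = -7 ± 6.0248 = (-13.0248, -0.9752)

Rounded to 2 decimal places:

(-13.02, -0.98)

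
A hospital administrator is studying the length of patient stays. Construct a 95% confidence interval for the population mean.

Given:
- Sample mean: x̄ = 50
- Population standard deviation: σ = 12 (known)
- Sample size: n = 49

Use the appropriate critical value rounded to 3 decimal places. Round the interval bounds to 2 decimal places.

The population standard deviation σ is known, so use a z-interval (standard normal critical value).

For 95% confidence, z* = 1.96 (from standard normal table)

Standard error: SE = σ/√n = 12/√49 = 1.714286

Margin of error: E = z* × SE = 1.96 × 1.714286 = 3.3600

Z-interval: x̄ ± E = 50 ± 3.3600 = (46.6400, 53.3600)

Rounded to 2 decimal places:

(46.64, 53.36)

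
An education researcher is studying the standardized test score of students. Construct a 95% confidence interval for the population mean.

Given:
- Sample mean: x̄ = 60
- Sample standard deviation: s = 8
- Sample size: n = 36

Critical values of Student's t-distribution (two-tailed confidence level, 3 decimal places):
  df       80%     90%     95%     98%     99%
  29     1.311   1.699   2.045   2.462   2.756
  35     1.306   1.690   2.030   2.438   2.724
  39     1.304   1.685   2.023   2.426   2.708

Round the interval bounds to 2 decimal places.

The population standard deviation σ is unknown (only the sample standard deviation s is given), so use a t-interval with df = n - 1 = 36 - 1 = 35.

For 95% confidence with df = 35, t* = 2.030 (from t-table)

Standard error: SE = s/√n = 8/√36 = 1.333333

Margin of error: E = t* × SE = 2.030 × 1.333333 = 2.7067

T-interval: x̄ ± E = 60 ± 2.7067 = (57.2933, 62.7067)

Rounded to 2 decimal places:

(57.29, 62.71)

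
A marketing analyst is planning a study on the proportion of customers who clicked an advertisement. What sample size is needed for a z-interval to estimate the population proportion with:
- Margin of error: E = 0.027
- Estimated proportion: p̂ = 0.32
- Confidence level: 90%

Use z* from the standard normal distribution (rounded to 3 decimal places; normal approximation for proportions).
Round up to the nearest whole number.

Using z* for proportion z-interval (normal approximation).

For 90% confidence, z* = 1.645 (from standard normal table)

Sample size formula for proportion z-interval: n = z*²p̂(1-p̂)/E²

n = 1.645² × 0.32 × 0.68 / 0.027²
  = 2.706025 × 0.2176 / 0.000729
  = 807.7243

Round up to the nearest whole number: n = 808

808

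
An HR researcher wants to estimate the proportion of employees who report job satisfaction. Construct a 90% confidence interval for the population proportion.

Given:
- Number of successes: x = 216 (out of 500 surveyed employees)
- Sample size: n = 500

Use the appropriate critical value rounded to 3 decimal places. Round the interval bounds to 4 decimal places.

Sample proportion: p̂ = 216/500 = 0.432000

Check conditions for normal approximation:
  np̂ = 216 ≥ 10 ✓
  n(1-p̂) = 284 ≥ 10 ✓

The sample is large enough, so use a z-interval (normal approximation) for the proportion.

For 90% confidence, z* = 1.645 (from standard normal table)

Standard error: SE = √(p̂(1-p̂)/n) = √(0.432000×0.568000/500) = 0.02215292

Margin of error: E = z* × SE = 1.645 × 0.02215292 = 0.036442

Z-interval: p̂ ± E = 0.432000 ± 0.036442 = (0.395558, 0.468442)

Rounded to 4 decimal places:

(0.3956, 0.4684)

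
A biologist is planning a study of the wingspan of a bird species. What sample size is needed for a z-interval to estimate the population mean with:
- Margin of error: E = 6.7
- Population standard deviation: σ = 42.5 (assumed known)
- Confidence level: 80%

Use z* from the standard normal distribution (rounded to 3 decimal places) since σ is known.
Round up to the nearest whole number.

Using z* since population σ is known (z-interval formula).

For 80% confidence, z* = 1.282 (from standard normal table)

Sample size formula for z-interval: n = (z*σ/E)²

n = (1.282 × 42.5 / 6.7)²
  = (8.132090)²
  = 66.1309

Round up to the nearest whole number: n = 67

67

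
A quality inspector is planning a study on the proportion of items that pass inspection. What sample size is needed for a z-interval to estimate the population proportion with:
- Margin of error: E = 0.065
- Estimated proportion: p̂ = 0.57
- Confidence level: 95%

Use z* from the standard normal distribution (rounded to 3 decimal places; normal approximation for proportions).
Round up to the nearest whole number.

Using z* for proportion z-interval (normal approximation).

For 95% confidence, z* = 1.96 (from standard normal table)

Sample size formula for proportion z-interval: n = z*²p̂(1-p̂)/E²

n = 1.96² × 0.57 × 0.43 / 0.065²
  = 3.8416 × 0.2451 / 0.004225
  = 222.8583

Round up to the nearest whole number: n = 223

223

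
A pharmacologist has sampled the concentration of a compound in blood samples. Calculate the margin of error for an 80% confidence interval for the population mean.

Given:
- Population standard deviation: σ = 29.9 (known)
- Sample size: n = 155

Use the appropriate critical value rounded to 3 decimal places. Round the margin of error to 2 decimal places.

The population standard deviation σ is known, so use the z-interval margin of error formula.

For 80% confidence, z* = 1.282 (from standard normal table)

Margin of error formula for z-interval: E = z* × σ/√n

E = 1.282 × 29.9/√155
  = 1.282 × 2.401626
  = 3.0789

Rounded to 2 decimal places:

3.08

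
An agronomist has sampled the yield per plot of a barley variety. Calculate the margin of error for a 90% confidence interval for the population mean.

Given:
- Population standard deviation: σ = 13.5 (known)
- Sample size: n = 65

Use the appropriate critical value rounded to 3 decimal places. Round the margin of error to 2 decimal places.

The population standard deviation σ is known, so use the z-interval margin of error formula.

For 90% confidence, z* = 1.645 (from standard normal table)

Margin of error formula for z-interval: E = z* × σ/√n

E = 1.645 × 13.5/√65
  = 1.645 × 1.674469
  = 2.7545

Rounded to 2 decimal places:

2.75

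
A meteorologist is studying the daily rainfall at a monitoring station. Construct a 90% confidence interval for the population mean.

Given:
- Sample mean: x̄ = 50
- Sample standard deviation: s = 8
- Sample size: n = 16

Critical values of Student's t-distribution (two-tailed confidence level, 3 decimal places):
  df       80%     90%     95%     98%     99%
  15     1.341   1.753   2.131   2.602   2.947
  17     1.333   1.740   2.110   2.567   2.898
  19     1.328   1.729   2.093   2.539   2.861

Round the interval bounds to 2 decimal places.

The population standard deviation σ is unknown (only the sample standard deviation s is given), so use a t-interval with df = n - 1 = 16 - 1 = 15.

For 90% confidence with df = 15, t* = 1.753 (from t-table)

Standard error: SE = s/√n = 8/√16 = 2.000000

Margin of error: E = t* × SE = 1.753 × 2.000000 = 3.5060

T-interval: x̄ ± E = 50 ± 3.5060 = (46.4940, 53.5060)

Rounded to 2 decimal places:

(46.49, 53.51)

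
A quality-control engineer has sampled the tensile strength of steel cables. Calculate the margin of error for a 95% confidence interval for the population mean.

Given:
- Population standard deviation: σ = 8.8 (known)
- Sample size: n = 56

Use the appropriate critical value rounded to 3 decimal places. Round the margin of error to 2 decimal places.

The population standard deviation σ is known, so use the z-interval margin of error formula.

For 95% confidence, z* = 1.96 (from standard normal table)

Margin of error formula for z-interval: E = z* × σ/√n

E = 1.96 × 8.8/√56
  = 1.96 × 1.175949
  = 2.3049

Rounded to 2 decimal places:

2.30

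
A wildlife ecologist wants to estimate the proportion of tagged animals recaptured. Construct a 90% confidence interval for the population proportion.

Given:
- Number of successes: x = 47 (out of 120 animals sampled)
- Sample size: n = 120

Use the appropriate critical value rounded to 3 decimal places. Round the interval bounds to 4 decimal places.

Sample proportion: p̂ = 47/120 = 0.391667

Check conditions for normal approximation:
  np̂ = 47 ≥ 10 ✓
  n(1-p̂) = 73 ≥ 10 ✓

The sample is large enough, so use a z-interval (normal approximation) for the proportion.

For 90% confidence, z* = 1.645 (from standard normal table)

Standard error: SE = √(p̂(1-p̂)/n) = √(0.391667×0.608333/120) = 0.04455931

Margin of error: E = z* × SE = 1.645 × 0.04455931 = 0.073300

Z-interval: p̂ ± E = 0.391667 ± 0.073300 = (0.318367, 0.464967)

Rounded to 4 decimal places:

(0.3184, 0.4650)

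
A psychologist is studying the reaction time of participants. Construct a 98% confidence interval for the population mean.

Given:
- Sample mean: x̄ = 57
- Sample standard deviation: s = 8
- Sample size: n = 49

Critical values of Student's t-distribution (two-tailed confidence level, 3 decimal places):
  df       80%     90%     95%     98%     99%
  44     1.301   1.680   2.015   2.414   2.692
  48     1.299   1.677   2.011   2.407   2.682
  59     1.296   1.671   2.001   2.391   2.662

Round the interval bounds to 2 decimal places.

The population standard deviation σ is unknown (only the sample standard deviation s is given), so use a t-interval with df = n - 1 = 49 - 1 = 48.

For 98% confidence with df = 48, t* = 2.407 (from t-table)

Standard error: SE = s/√n = 8/√49 = 1.142857

Margin of error: E = t* × SE = 2.407 × 1.142857 = 2.7509

T-interval: x̄ ± E = 57 ± 2.7509 = (54.2491, 59.7509)

Rounded to 2 decimal places:

(54.25, 59.75)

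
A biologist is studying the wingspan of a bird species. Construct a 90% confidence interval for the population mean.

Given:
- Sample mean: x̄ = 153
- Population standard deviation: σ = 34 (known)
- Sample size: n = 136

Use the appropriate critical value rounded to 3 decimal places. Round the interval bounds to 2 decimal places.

The population standard deviation σ is known, so use a z-interval (standard normal critical value).

For 90% confidence, z* = 1.645 (from standard normal table)

Standard error: SE = σ/√n = 34/√136 = 2.915476

Margin of error: E = z* × SE = 1.645 × 2.915476 = 4.7960

Z-interval: x̄ ± E = 153 ± 4.7960 = (148.2040, 157.7960)

Rounded to 2 decimal places:

(148.20, 157.80)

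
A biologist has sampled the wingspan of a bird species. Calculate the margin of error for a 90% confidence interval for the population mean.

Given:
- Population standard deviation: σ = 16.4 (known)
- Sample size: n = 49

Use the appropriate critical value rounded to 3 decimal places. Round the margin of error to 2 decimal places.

The population standard deviation σ is known, so use the z-interval margin of error formula.

For 90% confidence, z* = 1.645 (from standard normal table)

Margin of error formula for z-interval: E = z* × σ/√n

E = 1.645 × 16.4/√49
  = 1.645 × 2.342857
  = 3.8540

Rounded to 2 decimal places:

3.85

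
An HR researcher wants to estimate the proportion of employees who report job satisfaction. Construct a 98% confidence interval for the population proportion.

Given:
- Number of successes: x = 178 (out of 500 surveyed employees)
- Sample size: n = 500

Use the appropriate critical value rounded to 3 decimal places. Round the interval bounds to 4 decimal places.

Sample proportion: p̂ = 178/500 = 0.356000

Check conditions for normal approximation:
  np̂ = 178 ≥ 10 ✓
  n(1-p̂) = 322 ≥ 10 ✓

The sample is large enough, so use a z-interval (normal approximation) for the proportion.

For 98% confidence, z* = 2.326 (from standard normal table)

Standard error: SE = √(p̂(1-p̂)/n) = √(0.356000×0.644000/500) = 0.02141327

Margin of error: E = z* × SE = 2.326 × 0.02141327 = 0.049807

Z-interval: p̂ ± E = 0.356000 ± 0.049807 = (0.306193, 0.405807)

Rounded to 4 decimal places:

(0.3062, 0.4058)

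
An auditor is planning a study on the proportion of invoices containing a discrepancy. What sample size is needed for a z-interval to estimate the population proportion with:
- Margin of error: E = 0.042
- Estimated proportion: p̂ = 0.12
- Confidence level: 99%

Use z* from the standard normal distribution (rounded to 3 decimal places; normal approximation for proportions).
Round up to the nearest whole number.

Using z* for proportion z-interval (normal approximation).

For 99% confidence, z* = 2.576 (from standard normal table)

Sample size formula for proportion z-interval: n = z*²p̂(1-p̂)/E²

n = 2.576² × 0.12 × 0.88 / 0.042²
  = 6.635776 × 0.1056 / 0.001764
  = 397.2437

Round up to the nearest whole number: n = 398

398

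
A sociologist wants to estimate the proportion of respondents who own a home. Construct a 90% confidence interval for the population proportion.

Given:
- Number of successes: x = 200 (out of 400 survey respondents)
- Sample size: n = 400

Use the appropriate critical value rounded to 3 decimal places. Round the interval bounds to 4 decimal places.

Sample proportion: p̂ = 200/400 = 0.500000

Check conditions for normal approximation:
  np̂ = 200 ≥ 10 ✓
  n(1-p̂) = 200 ≥ 10 ✓

The sample is large enough, so use a z-interval (normal approximation) for the proportion.

For 90% confidence, z* = 1.645 (from standard normal table)

Standard error: SE = √(p̂(1-p̂)/n) = √(0.500000×0.500000/400) = 0.02500000

Margin of error: E = z* × SE = 1.645 × 0.02500000 = 0.041125

Z-interval: p̂ ± E = 0.500000 ± 0.041125 = (0.458875, 0.541125)

Rounded to 4 decimal places:

(0.4589, 0.5411)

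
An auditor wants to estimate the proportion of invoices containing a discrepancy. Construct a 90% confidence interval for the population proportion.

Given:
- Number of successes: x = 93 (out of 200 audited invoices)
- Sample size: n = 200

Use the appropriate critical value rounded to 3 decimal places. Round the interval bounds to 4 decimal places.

Sample proportion: p̂ = 93/200 = 0.465000

Check conditions for normal approximation:
  np̂ = 93 ≥ 10 ✓
  n(1-p̂) = 107 ≥ 10 ✓

The sample is large enough, so use a z-interval (normal approximation) for the proportion.

For 90% confidence, z* = 1.645 (from standard normal table)

Standard error: SE = √(p̂(1-p̂)/n) = √(0.465000×0.535000/200) = 0.03526861

Margin of error: E = z* × SE = 1.645 × 0.03526861 = 0.058017

Z-interval: p̂ ± E = 0.465000 ± 0.058017 = (0.406983, 0.523017)

Rounded to 4 decimal places:

(0.4070, 0.5230)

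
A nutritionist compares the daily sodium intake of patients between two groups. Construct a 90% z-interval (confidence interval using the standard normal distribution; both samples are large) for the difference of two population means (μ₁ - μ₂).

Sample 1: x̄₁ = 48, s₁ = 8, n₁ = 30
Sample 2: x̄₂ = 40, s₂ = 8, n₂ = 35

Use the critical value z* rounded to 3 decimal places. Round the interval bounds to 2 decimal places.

Both samples are large (n₁ = 30 ≥ 30, n₂ = 35 ≥ 30), so a z-interval for the difference of means applies.

Point estimate: x̄₁ - x̄₂ = 48 - 40 = 8

Standard error: SE = √(s₁²/n₁ + s₂²/n₂)
= √(8²/30 + 8²/35)
= √(2.133333 + 1.828571)
= 1.990453

For 90% confidence, z* = 1.645 (from standard normal table)
Margin of error: E = z* × SE = 1.645 × 1.990453 = 3.2743

Z-interval: (x̄₁ - x̄₂) ± E = 8 ± 3.2743 = (4.7257, 11.2743)

Rounded to 2 decimal places:

(4.73, 11.27)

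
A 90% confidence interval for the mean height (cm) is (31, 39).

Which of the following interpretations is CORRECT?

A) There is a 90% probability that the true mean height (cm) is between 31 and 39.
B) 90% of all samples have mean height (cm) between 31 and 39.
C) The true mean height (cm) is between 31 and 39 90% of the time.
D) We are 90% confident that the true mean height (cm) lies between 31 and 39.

A confidence interval represents our confidence in the procedure, not a probability statement about the parameter.

Key concept: If we repeated this sampling process many times and computed a 90% CI each time, about 90% of those intervals would contain the true population parameter.

For this specific interval (31, 39):
- Midpoint (point estimate): 35
- Margin of error: 4

The correct interpretation is the one stating confidence that the true parameter lies in the interval — option D.

D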